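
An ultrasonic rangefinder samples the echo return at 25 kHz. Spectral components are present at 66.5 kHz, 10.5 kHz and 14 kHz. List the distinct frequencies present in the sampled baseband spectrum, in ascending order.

fs/2 = 12.5 kHz.
66.5 kHz mod fs = 16.5 kHz.
16.5 kHz > fs/2 = 12.5 kHz, folds to fs − 16.5 kHz = 8.5 kHz.
10.5 kHz ≤ fs/2 = 12.5 kHz, passes unchanged.
14 kHz > fs/2 = 12.5 kHz, folds to fs − 14 kHz = 11 kHz.
Distinct values: {8.5 kHz, 10.5 kHz, 11 kHz}.

8.5 kHz, 10.5 kHz, 11 kHz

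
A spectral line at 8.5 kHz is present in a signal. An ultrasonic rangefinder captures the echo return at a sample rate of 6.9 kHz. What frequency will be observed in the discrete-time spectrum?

1.6 kHz

8.5 kHz mod fs = 1.6 kHz.
1.6 kHz ≤ fs/2 = 3.45 kHz, appears at 1.6 kHz.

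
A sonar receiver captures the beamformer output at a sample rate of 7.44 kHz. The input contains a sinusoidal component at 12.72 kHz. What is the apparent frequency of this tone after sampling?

2.16 kHz

12.72 kHz mod fs = 5.28 kHz.
5.28 kHz > fs/2 = 3.72 kHz, folds to fs − 5.28 kHz = 2.16 kHz.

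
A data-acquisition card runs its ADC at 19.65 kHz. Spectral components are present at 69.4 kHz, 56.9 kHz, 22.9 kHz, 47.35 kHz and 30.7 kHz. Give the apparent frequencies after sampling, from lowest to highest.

fs/2 = 9.825 kHz.
69.4 kHz mod fs = 10.45 kHz.
10.45 kHz > fs/2 = 9.825 kHz, folds to fs − 10.45 kHz = 9.2 kHz.
56.9 kHz mod fs = 17.6 kHz.
17.6 kHz > fs/2 = 9.825 kHz, folds to fs − 17.6 kHz = 2.05 kHz.
22.9 kHz mod fs = 3.25 kHz.
3.25 kHz ≤ fs/2 = 9.825 kHz, appears at 3.25 kHz.
47.35 kHz mod fs = 8.05 kHz.
8.05 kHz ≤ fs/2 = 9.825 kHz, appears at 8.05 kHz.
30.7 kHz mod fs = 11.05 kHz.
11.05 kHz > fs/2 = 9.825 kHz, folds to fs − 11.05 kHz = 8.6 kHz.
Distinct values: {2.05 kHz, 3.25 kHz, 8.05 kHz, 8.6 kHz, 9.2 kHz}.

2.05 kHz, 3.25 kHz, 8.05 kHz, 8.6 kHz, 9.2 kHz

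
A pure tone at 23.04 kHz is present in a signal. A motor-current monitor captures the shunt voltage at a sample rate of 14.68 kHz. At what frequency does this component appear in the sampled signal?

23.04 kHz mod fs = 8.36 kHz.
8.36 kHz > fs/2 = 7.34 kHz, folds to fs − 8.36 kHz = 6.32 kHz.

6.32 kHz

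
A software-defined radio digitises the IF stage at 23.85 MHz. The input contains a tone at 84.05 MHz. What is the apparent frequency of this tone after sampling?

84.05 MHz mod fs = 12.5 MHz.
12.5 MHz > fs/2 = 11.925 MHz, folds to fs − 12.5 MHz = 11.35 MHz.

11.35 MHz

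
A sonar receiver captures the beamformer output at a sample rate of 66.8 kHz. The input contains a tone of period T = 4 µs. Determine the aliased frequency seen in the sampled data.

17.2 kHz

T = 4 µs → f = 1/T = 250 kHz.
250 kHz mod fs = 49.6 kHz.
49.6 kHz > fs/2 = 33.4 kHz, folds to fs − 49.6 kHz = 17.2 kHz.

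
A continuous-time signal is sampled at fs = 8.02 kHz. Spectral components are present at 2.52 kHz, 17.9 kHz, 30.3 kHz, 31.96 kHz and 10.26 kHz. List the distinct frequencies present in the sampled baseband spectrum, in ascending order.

0.12 kHz, 1.78 kHz, 1.86 kHz, 2.24 kHz, 2.52 kHz

fs/2 = 4.01 kHz.
2.52 kHz ≤ fs/2 = 4.01 kHz, passes unchanged.
17.9 kHz mod fs = 1.86 kHz.
1.86 kHz ≤ fs/2 = 4.01 kHz, appears at 1.86 kHz.
30.3 kHz mod fs = 6.24 kHz.
6.24 kHz > fs/2 = 4.01 kHz, folds to fs − 6.24 kHz = 1.78 kHz.
31.96 kHz mod fs = 7.9 kHz.
7.9 kHz > fs/2 = 4.01 kHz, folds to fs − 7.9 kHz = 0.12 kHz.
10.26 kHz mod fs = 2.24 kHz.
2.24 kHz ≤ fs/2 = 4.01 kHz, appears at 2.24 kHz.
Distinct values: {0.12 kHz, 1.78 kHz, 1.86 kHz, 2.24 kHz, 2.52 kHz}.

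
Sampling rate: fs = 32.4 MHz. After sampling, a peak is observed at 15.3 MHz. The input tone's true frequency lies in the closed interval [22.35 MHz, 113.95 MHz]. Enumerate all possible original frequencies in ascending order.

Frequencies that alias to 15.3 MHz are k·fs ± 15.3 MHz for integer k ≥ 0.
k=0: 15.3 MHz.
k=1: 17.1 MHz, 47.7 MHz.
k=2: 49.5 MHz, 80.1 MHz.
k=3: 81.9 MHz, 112.5 MHz.
k=4: 114.3 MHz, 144.9 MHz.
Within [22.35 MHz, 113.95 MHz]: 47.7 MHz, 49.5 MHz, 80.1 MHz, 81.9 MHz, 112.5 MHz.

47.7 MHz, 49.5 MHz, 80.1 MHz, 81.9 MHz, 112.5 MHz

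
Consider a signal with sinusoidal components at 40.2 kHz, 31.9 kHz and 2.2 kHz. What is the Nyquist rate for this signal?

80.4 kHz

Highest-frequency component: 40.2 kHz.
Nyquist rate = 2 × 40.2 kHz = 80.4 kHz.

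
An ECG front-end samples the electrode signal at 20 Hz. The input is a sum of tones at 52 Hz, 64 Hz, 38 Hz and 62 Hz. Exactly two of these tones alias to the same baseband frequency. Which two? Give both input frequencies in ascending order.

fs/2 = 10 Hz.
52 Hz mod fs = 12 Hz.
12 Hz > fs/2 = 10 Hz, folds to fs − 12 Hz = 8 Hz.
64 Hz mod fs = 4 Hz.
4 Hz ≤ fs/2 = 10 Hz, appears at 4 Hz.
38 Hz mod fs = 18 Hz.
18 Hz > fs/2 = 10 Hz, folds to fs − 18 Hz = 2 Hz.
62 Hz mod fs = 2 Hz.
2 Hz ≤ fs/2 = 10 Hz, appears at 2 Hz.
38 Hz and 62 Hz both map to 2 Hz.

38 Hz, 62 Hz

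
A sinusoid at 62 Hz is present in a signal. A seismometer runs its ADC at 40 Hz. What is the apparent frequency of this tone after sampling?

18 Hz

62 Hz mod fs = 22 Hz.
22 Hz > fs/2 = 20 Hz, folds to fs − 22 Hz = 18 Hz.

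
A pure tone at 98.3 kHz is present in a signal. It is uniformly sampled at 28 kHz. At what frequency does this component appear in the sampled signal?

13.7 kHz

98.3 kHz mod fs = 14.3 kHz.
14.3 kHz > fs/2 = 14 kHz, folds to fs − 14.3 kHz = 13.7 kHz.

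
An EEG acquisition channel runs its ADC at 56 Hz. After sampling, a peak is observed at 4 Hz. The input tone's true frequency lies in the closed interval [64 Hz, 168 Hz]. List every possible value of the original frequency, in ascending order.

108 Hz, 116 Hz, 164 Hz

Frequencies that alias to 4 Hz are k·fs ± 4 Hz for integer k ≥ 0.
k=0: 4 Hz.
k=1: 52 Hz, 60 Hz.
k=2: 108 Hz, 116 Hz.
k=3: 164 Hz, 172 Hz.
k=4: 220 Hz, 228 Hz.
Within [64 Hz, 168 Hz]: 108 Hz, 116 Hz, 164 Hz.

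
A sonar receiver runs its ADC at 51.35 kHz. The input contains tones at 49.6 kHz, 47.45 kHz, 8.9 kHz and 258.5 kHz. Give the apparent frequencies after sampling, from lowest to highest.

1.75 kHz, 3.9 kHz, 8.9 kHz

fs/2 = 25.675 kHz.
49.6 kHz > fs/2 = 25.675 kHz, folds to fs − 49.6 kHz = 1.75 kHz.
47.45 kHz > fs/2 = 25.675 kHz, folds to fs − 47.45 kHz = 3.9 kHz.
8.9 kHz ≤ fs/2 = 25.675 kHz, passes unchanged.
258.5 kHz mod fs = 1.75 kHz.
1.75 kHz ≤ fs/2 = 25.675 kHz, appears at 1.75 kHz.
Distinct values: {1.75 kHz, 3.9 kHz, 8.9 kHz}.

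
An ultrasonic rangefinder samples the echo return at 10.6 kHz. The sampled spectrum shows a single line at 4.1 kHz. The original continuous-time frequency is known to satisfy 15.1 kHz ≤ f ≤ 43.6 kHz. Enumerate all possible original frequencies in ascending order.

17.1 kHz, 25.3 kHz, 27.7 kHz, 35.9 kHz, 38.3 kHz

Frequencies that alias to 4.1 kHz are k·fs ± 4.1 kHz for integer k ≥ 0.
k=0: 4.1 kHz.
k=1: 6.5 kHz, 14.7 kHz.
k=2: 17.1 kHz, 25.3 kHz.
k=3: 27.7 kHz, 35.9 kHz.
k=4: 38.3 kHz, 46.5 kHz.
k=5: 48.9 kHz, 57.1 kHz.
Within [15.1 kHz, 43.6 kHz]: 17.1 kHz, 25.3 kHz, 27.7 kHz, 35.9 kHz, 38.3 kHz.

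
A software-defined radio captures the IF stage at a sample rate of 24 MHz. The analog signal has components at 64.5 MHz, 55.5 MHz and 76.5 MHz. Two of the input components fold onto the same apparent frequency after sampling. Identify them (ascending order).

55.5 MHz, 64.5 MHz

fs/2 = 12 MHz.
64.5 MHz mod fs = 16.5 MHz.
16.5 MHz > fs/2 = 12 MHz, folds to fs − 16.5 MHz = 7.5 MHz.
55.5 MHz mod fs = 7.5 MHz.
7.5 MHz ≤ fs/2 = 12 MHz, appears at 7.5 MHz.
76.5 MHz mod fs = 4.5 MHz.
4.5 MHz ≤ fs/2 = 12 MHz, appears at 4.5 MHz.
55.5 MHz and 64.5 MHz both map to 7.5 MHz.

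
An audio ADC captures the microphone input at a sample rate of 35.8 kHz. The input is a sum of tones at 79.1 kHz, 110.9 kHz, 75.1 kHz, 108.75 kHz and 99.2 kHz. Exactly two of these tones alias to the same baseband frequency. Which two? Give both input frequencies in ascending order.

75.1 kHz, 110.9 kHz

fs/2 = 17.9 kHz.
79.1 kHz mod fs = 7.5 kHz.
7.5 kHz ≤ fs/2 = 17.9 kHz, appears at 7.5 kHz.
110.9 kHz mod fs = 3.5 kHz.
3.5 kHz ≤ fs/2 = 17.9 kHz, appears at 3.5 kHz.
75.1 kHz mod fs = 3.5 kHz.
3.5 kHz ≤ fs/2 = 17.9 kHz, appears at 3.5 kHz.
108.75 kHz mod fs = 1.35 kHz.
1.35 kHz ≤ fs/2 = 17.9 kHz, appears at 1.35 kHz.
99.2 kHz mod fs = 27.6 kHz.
27.6 kHz > fs/2 = 17.9 kHz, folds to fs − 27.6 kHz = 8.2 kHz.
75.1 kHz and 110.9 kHz both map to 3.5 kHz.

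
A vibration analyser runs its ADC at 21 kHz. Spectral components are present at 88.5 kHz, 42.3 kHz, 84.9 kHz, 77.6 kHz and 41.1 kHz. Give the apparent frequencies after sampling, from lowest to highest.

0.3 kHz, 0.9 kHz, 4.5 kHz, 6.4 kHz

fs/2 = 10.5 kHz.
88.5 kHz mod fs = 4.5 kHz.
4.5 kHz ≤ fs/2 = 10.5 kHz, appears at 4.5 kHz.
42.3 kHz mod fs = 0.3 kHz.
0.3 kHz ≤ fs/2 = 10.5 kHz, appears at 0.3 kHz.
84.9 kHz mod fs = 0.9 kHz.
0.9 kHz ≤ fs/2 = 10.5 kHz, appears at 0.9 kHz.
77.6 kHz mod fs = 14.6 kHz.
14.6 kHz > fs/2 = 10.5 kHz, folds to fs − 14.6 kHz = 6.4 kHz.
41.1 kHz mod fs = 20.1 kHz.
20.1 kHz > fs/2 = 10.5 kHz, folds to fs − 20.1 kHz = 0.9 kHz.
Distinct values: {0.3 kHz, 0.9 kHz, 4.5 kHz, 6.4 kHz}.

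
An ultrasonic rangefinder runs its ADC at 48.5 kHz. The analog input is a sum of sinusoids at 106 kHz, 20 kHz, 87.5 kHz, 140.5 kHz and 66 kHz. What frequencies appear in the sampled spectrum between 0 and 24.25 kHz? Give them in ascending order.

5 kHz, 9 kHz, 9.5 kHz, 17.5 kHz, 20 kHz

fs/2 = 24.25 kHz.
106 kHz mod fs = 9 kHz.
9 kHz ≤ fs/2 = 24.25 kHz, appears at 9 kHz.
20 kHz ≤ fs/2 = 24.25 kHz, passes unchanged.
87.5 kHz mod fs = 39 kHz.
39 kHz > fs/2 = 24.25 kHz, folds to fs − 39 kHz = 9.5 kHz.
140.5 kHz mod fs = 43.5 kHz.
43.5 kHz > fs/2 = 24.25 kHz, folds to fs − 43.5 kHz = 5 kHz.
66 kHz mod fs = 17.5 kHz.
17.5 kHz ≤ fs/2 = 24.25 kHz, appears at 17.5 kHz.
Distinct values: {5 kHz, 9 kHz, 9.5 kHz, 17.5 kHz, 20 kHz}.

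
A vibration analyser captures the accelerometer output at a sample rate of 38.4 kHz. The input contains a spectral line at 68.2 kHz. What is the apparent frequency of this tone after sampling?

8.6 kHz

68.2 kHz mod fs = 29.8 kHz.
29.8 kHz > fs/2 = 19.2 kHz, folds to fs − 29.8 kHz = 8.6 kHz.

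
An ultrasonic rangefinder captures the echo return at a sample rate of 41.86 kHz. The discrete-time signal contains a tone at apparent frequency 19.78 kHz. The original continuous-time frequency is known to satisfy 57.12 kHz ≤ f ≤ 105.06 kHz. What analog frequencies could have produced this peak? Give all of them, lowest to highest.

Frequencies that alias to 19.78 kHz are k·fs ± 19.78 kHz for integer k ≥ 0.
k=0: 19.78 kHz.
k=1: 22.08 kHz, 61.64 kHz.
k=2: 63.94 kHz, 103.5 kHz.
k=3: 105.8 kHz, 145.36 kHz.
Within [57.12 kHz, 105.06 kHz]: 61.64 kHz, 63.94 kHz, 103.5 kHz.

61.64 kHz, 63.94 kHz, 103.5 kHz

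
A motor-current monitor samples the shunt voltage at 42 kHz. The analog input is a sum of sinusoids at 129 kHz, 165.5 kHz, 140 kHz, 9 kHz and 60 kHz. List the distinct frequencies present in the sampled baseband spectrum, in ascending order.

2.5 kHz, 3 kHz, 9 kHz, 14 kHz, 18 kHz

fs/2 = 21 kHz.
129 kHz mod fs = 3 kHz.
3 kHz ≤ fs/2 = 21 kHz, appears at 3 kHz.
165.5 kHz mod fs = 39.5 kHz.
39.5 kHz > fs/2 = 21 kHz, folds to fs − 39.5 kHz = 2.5 kHz.
140 kHz mod fs = 14 kHz.
14 kHz ≤ fs/2 = 21 kHz, appears at 14 kHz.
9 kHz ≤ fs/2 = 21 kHz, passes unchanged.
60 kHz mod fs = 18 kHz.
18 kHz ≤ fs/2 = 21 kHz, appears at 18 kHz.
Distinct values: {2.5 kHz, 3 kHz, 9 kHz, 14 kHz, 18 kHz}.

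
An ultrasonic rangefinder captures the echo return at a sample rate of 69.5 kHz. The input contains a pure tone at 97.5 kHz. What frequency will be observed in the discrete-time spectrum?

28 kHz

97.5 kHz mod fs = 28 kHz.
28 kHz ≤ fs/2 = 34.75 kHz, appears at 28 kHz.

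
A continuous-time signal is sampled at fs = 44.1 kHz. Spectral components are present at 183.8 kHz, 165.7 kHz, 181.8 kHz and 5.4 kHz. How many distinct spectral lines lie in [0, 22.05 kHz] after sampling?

fs/2 = 22.05 kHz.
183.8 kHz mod fs = 7.4 kHz.
7.4 kHz ≤ fs/2 = 22.05 kHz, appears at 7.4 kHz.
165.7 kHz mod fs = 33.4 kHz.
33.4 kHz > fs/2 = 22.05 kHz, folds to fs − 33.4 kHz = 10.7 kHz.
181.8 kHz mod fs = 5.4 kHz.
5.4 kHz ≤ fs/2 = 22.05 kHz, appears at 5.4 kHz.
5.4 kHz ≤ fs/2 = 22.05 kHz, passes unchanged.
Distinct values: {5.4 kHz, 7.4 kHz, 10.7 kHz} → 3.

3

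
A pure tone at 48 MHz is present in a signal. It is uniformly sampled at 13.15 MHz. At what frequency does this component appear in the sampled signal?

48 MHz mod fs = 8.55 MHz.
8.55 MHz > fs/2 = 6.575 MHz, folds to fs − 8.55 MHz = 4.6 MHz.

4.6 MHz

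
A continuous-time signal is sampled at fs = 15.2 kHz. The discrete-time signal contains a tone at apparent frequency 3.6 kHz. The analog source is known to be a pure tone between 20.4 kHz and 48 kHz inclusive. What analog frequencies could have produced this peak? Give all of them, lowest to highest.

26.8 kHz, 34 kHz, 42 kHz

Frequencies that alias to 3.6 kHz are k·fs ± 3.6 kHz for integer k ≥ 0.
k=0: 3.6 kHz.
k=1: 11.6 kHz, 18.8 kHz.
k=2: 26.8 kHz, 34 kHz.
k=3: 42 kHz, 49.2 kHz.
k=4: 57.2 kHz, 64.4 kHz.
Within [20.4 kHz, 48 kHz]: 26.8 kHz, 34 kHz, 42 kHz.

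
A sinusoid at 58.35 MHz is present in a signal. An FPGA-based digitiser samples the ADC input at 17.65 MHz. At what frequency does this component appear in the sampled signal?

5.4 MHz

58.35 MHz mod fs = 5.4 MHz.
5.4 MHz ≤ fs/2 = 8.825 MHz, appears at 5.4 MHz.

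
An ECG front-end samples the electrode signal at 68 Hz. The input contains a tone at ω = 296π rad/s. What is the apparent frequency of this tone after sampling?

12 Hz

ω = 296π rad/s → f = ω/(2π) = 148 Hz.
148 Hz mod fs = 12 Hz.
12 Hz ≤ fs/2 = 34 Hz, appears at 12 Hz.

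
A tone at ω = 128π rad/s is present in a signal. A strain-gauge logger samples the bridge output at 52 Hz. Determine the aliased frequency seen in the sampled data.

ω = 128π rad/s → f = ω/(2π) = 64 Hz.
64 Hz mod fs = 12 Hz.
12 Hz ≤ fs/2 = 26 Hz, appears at 12 Hz.

12 Hz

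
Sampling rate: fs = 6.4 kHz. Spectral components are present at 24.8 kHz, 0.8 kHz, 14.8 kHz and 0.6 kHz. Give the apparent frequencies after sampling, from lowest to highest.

fs/2 = 3.2 kHz.
24.8 kHz mod fs = 5.6 kHz.
5.6 kHz > fs/2 = 3.2 kHz, folds to fs − 5.6 kHz = 0.8 kHz.
0.8 kHz ≤ fs/2 = 3.2 kHz, passes unchanged.
14.8 kHz mod fs = 2 kHz.
2 kHz ≤ fs/2 = 3.2 kHz, appears at 2 kHz.
0.6 kHz ≤ fs/2 = 3.2 kHz, passes unchanged.
Distinct values: {0.6 kHz, 0.8 kHz, 2 kHz}.

0.6 kHz, 0.8 kHz, 2 kHz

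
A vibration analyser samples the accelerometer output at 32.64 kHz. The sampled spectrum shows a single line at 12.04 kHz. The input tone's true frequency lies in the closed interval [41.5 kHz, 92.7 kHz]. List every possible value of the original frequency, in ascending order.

Frequencies that alias to 12.04 kHz are k·fs ± 12.04 kHz for integer k ≥ 0.
k=0: 12.04 kHz.
k=1: 20.6 kHz, 44.68 kHz.
k=2: 53.24 kHz, 77.32 kHz.
k=3: 85.88 kHz, 109.96 kHz.
k=4: 118.52 kHz, 142.6 kHz.
Within [41.5 kHz, 92.7 kHz]: 44.68 kHz, 53.24 kHz, 77.32 kHz, 85.88 kHz.

44.68 kHz, 53.24 kHz, 77.32 kHz, 85.88 kHz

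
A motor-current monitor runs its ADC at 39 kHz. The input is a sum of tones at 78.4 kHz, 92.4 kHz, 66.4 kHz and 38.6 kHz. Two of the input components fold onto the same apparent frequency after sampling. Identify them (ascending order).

fs/2 = 19.5 kHz.
78.4 kHz mod fs = 0.4 kHz.
0.4 kHz ≤ fs/2 = 19.5 kHz, appears at 0.4 kHz.
92.4 kHz mod fs = 14.4 kHz.
14.4 kHz ≤ fs/2 = 19.5 kHz, appears at 14.4 kHz.
66.4 kHz mod fs = 27.4 kHz.
27.4 kHz > fs/2 = 19.5 kHz, folds to fs − 27.4 kHz = 11.6 kHz.
38.6 kHz > fs/2 = 19.5 kHz, folds to fs − 38.6 kHz = 0.4 kHz.
38.6 kHz and 78.4 kHz both map to 0.4 kHz.

38.6 kHz, 78.4 kHz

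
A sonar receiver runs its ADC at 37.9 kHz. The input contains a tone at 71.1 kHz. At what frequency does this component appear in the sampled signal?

71.1 kHz mod fs = 33.2 kHz.
33.2 kHz > fs/2 = 18.95 kHz, folds to fs − 33.2 kHz = 4.7 kHz.

4.7 kHz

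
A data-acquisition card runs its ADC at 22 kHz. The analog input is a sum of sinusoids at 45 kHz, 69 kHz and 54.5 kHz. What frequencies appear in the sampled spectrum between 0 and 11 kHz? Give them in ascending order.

fs/2 = 11 kHz.
45 kHz mod fs = 1 kHz.
1 kHz ≤ fs/2 = 11 kHz, appears at 1 kHz.
69 kHz mod fs = 3 kHz.
3 kHz ≤ fs/2 = 11 kHz, appears at 3 kHz.
54.5 kHz mod fs = 10.5 kHz.
10.5 kHz ≤ fs/2 = 11 kHz, appears at 10.5 kHz.
Distinct values: {1 kHz, 3 kHz, 10.5 kHz}.

1 kHz, 3 kHz, 10.5 kHz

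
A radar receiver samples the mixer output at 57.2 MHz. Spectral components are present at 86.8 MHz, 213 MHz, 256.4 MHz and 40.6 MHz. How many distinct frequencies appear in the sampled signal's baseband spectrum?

3

fs/2 = 28.6 MHz.
86.8 MHz mod fs = 29.6 MHz.
29.6 MHz > fs/2 = 28.6 MHz, folds to fs − 29.6 MHz = 27.6 MHz.
213 MHz mod fs = 41.4 MHz.
41.4 MHz > fs/2 = 28.6 MHz, folds to fs − 41.4 MHz = 15.8 MHz.
256.4 MHz mod fs = 27.6 MHz.
27.6 MHz ≤ fs/2 = 28.6 MHz, appears at 27.6 MHz.
40.6 MHz > fs/2 = 28.6 MHz, folds to fs − 40.6 MHz = 16.6 MHz.
Distinct values: {15.8 MHz, 16.6 MHz, 27.6 MHz} → 3.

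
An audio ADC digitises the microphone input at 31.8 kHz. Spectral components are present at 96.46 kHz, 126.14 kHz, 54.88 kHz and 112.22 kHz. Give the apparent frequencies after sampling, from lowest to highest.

1.06 kHz, 8.72 kHz, 14.98 kHz

fs/2 = 15.9 kHz.
96.46 kHz mod fs = 1.06 kHz.
1.06 kHz ≤ fs/2 = 15.9 kHz, appears at 1.06 kHz.
126.14 kHz mod fs = 30.74 kHz.
30.74 kHz > fs/2 = 15.9 kHz, folds to fs − 30.74 kHz = 1.06 kHz.
54.88 kHz mod fs = 23.08 kHz.
23.08 kHz > fs/2 = 15.9 kHz, folds to fs − 23.08 kHz = 8.72 kHz.
112.22 kHz mod fs = 16.82 kHz.
16.82 kHz > fs/2 = 15.9 kHz, folds to fs − 16.82 kHz = 14.98 kHz.
Distinct values: {1.06 kHz, 8.72 kHz, 14.98 kHz}.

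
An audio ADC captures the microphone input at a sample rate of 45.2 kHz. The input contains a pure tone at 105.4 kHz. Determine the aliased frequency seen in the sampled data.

105.4 kHz mod fs = 15 kHz.
15 kHz ≤ fs/2 = 22.6 kHz, appears at 15 kHz.

15 kHz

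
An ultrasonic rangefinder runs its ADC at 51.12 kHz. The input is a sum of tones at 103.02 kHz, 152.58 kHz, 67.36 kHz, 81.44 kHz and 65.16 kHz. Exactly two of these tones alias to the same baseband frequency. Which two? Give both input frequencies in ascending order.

fs/2 = 25.56 kHz.
103.02 kHz mod fs = 0.78 kHz.
0.78 kHz ≤ fs/2 = 25.56 kHz, appears at 0.78 kHz.
152.58 kHz mod fs = 50.34 kHz.
50.34 kHz > fs/2 = 25.56 kHz, folds to fs − 50.34 kHz = 0.78 kHz.
67.36 kHz mod fs = 16.24 kHz.
16.24 kHz ≤ fs/2 = 25.56 kHz, appears at 16.24 kHz.
81.44 kHz mod fs = 30.32 kHz.
30.32 kHz > fs/2 = 25.56 kHz, folds to fs − 30.32 kHz = 20.8 kHz.
65.16 kHz mod fs = 14.04 kHz.
14.04 kHz ≤ fs/2 = 25.56 kHz, appears at 14.04 kHz.
103.02 kHz and 152.58 kHz both map to 0.78 kHz.

103.02 kHz, 152.58 kHz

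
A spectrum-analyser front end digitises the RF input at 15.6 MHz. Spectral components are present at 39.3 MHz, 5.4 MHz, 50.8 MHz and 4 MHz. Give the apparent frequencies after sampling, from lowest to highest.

fs/2 = 7.8 MHz.
39.3 MHz mod fs = 8.1 MHz.
8.1 MHz > fs/2 = 7.8 MHz, folds to fs − 8.1 MHz = 7.5 MHz.
5.4 MHz ≤ fs/2 = 7.8 MHz, passes unchanged.
50.8 MHz mod fs = 4 MHz.
4 MHz ≤ fs/2 = 7.8 MHz, appears at 4 MHz.
4 MHz ≤ fs/2 = 7.8 MHz, passes unchanged.
Distinct values: {4 MHz, 5.4 MHz, 7.5 MHz}.

4 MHz, 5.4 MHz, 7.5 MHz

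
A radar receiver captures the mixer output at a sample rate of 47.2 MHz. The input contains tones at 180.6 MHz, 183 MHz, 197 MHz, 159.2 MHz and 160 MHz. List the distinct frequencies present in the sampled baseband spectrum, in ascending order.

5.8 MHz, 8.2 MHz, 17.6 MHz, 18.4 MHz

fs/2 = 23.6 MHz.
180.6 MHz mod fs = 39 MHz.
39 MHz > fs/2 = 23.6 MHz, folds to fs − 39 MHz = 8.2 MHz.
183 MHz mod fs = 41.4 MHz.
41.4 MHz > fs/2 = 23.6 MHz, folds to fs − 41.4 MHz = 5.8 MHz.
197 MHz mod fs = 8.2 MHz.
8.2 MHz ≤ fs/2 = 23.6 MHz, appears at 8.2 MHz.
159.2 MHz mod fs = 17.6 MHz.
17.6 MHz ≤ fs/2 = 23.6 MHz, appears at 17.6 MHz.
160 MHz mod fs = 18.4 MHz.
18.4 MHz ≤ fs/2 = 23.6 MHz, appears at 18.4 MHz.
Distinct values: {5.8 MHz, 8.2 MHz, 17.6 MHz, 18.4 MHz}.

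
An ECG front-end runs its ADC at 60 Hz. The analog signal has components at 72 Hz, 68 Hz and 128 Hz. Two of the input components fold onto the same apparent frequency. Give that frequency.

8 Hz

fs/2 = 30 Hz.
72 Hz mod fs = 12 Hz.
12 Hz ≤ fs/2 = 30 Hz, appears at 12 Hz.
68 Hz mod fs = 8 Hz.
8 Hz ≤ fs/2 = 30 Hz, appears at 8 Hz.
128 Hz mod fs = 8 Hz.
8 Hz ≤ fs/2 = 30 Hz, appears at 8 Hz.
68 Hz and 128 Hz both map to 8 Hz.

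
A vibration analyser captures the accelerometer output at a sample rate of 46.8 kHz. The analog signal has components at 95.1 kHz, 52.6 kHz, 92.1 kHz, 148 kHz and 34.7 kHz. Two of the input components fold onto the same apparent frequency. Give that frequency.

1.5 kHz

fs/2 = 23.4 kHz.
95.1 kHz mod fs = 1.5 kHz.
1.5 kHz ≤ fs/2 = 23.4 kHz, appears at 1.5 kHz.
52.6 kHz mod fs = 5.8 kHz.
5.8 kHz ≤ fs/2 = 23.4 kHz, appears at 5.8 kHz.
92.1 kHz mod fs = 45.3 kHz.
45.3 kHz > fs/2 = 23.4 kHz, folds to fs − 45.3 kHz = 1.5 kHz.
148 kHz mod fs = 7.6 kHz.
7.6 kHz ≤ fs/2 = 23.4 kHz, appears at 7.6 kHz.
34.7 kHz > fs/2 = 23.4 kHz, folds to fs − 34.7 kHz = 12.1 kHz.
92.1 kHz and 95.1 kHz both map to 1.5 kHz.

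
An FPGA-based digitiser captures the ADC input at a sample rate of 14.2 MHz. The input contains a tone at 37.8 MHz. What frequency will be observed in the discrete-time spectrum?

37.8 MHz mod fs = 9.4 MHz.
9.4 MHz > fs/2 = 7.1 MHz, folds to fs − 9.4 MHz = 4.8 MHz.

4.8 MHz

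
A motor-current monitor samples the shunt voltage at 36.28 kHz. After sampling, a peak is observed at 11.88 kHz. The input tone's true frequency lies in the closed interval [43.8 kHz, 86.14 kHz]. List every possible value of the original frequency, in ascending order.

48.16 kHz, 60.68 kHz, 84.44 kHz

Frequencies that alias to 11.88 kHz are k·fs ± 11.88 kHz for integer k ≥ 0.
k=0: 11.88 kHz.
k=1: 24.4 kHz, 48.16 kHz.
k=2: 60.68 kHz, 84.44 kHz.
k=3: 96.96 kHz, 120.72 kHz.
Within [43.8 kHz, 86.14 kHz]: 48.16 kHz, 60.68 kHz, 84.44 kHz.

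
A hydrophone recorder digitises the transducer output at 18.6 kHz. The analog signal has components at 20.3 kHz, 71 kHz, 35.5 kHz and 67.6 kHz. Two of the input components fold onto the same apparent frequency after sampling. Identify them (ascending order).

fs/2 = 9.3 kHz.
20.3 kHz mod fs = 1.7 kHz.
1.7 kHz ≤ fs/2 = 9.3 kHz, appears at 1.7 kHz.
71 kHz mod fs = 15.2 kHz.
15.2 kHz > fs/2 = 9.3 kHz, folds to fs − 15.2 kHz = 3.4 kHz.
35.5 kHz mod fs = 16.9 kHz.
16.9 kHz > fs/2 = 9.3 kHz, folds to fs − 16.9 kHz = 1.7 kHz.
67.6 kHz mod fs = 11.8 kHz.
11.8 kHz > fs/2 = 9.3 kHz, folds to fs − 11.8 kHz = 6.8 kHz.
20.3 kHz and 35.5 kHz both map to 1.7 kHz.

20.3 kHz, 35.5 kHz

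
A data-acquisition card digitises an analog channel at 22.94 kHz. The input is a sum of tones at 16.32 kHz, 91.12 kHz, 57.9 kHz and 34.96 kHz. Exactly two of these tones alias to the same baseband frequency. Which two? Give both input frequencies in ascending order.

fs/2 = 11.47 kHz.
16.32 kHz > fs/2 = 11.47 kHz, folds to fs − 16.32 kHz = 6.62 kHz.
91.12 kHz mod fs = 22.3 kHz.
22.3 kHz > fs/2 = 11.47 kHz, folds to fs − 22.3 kHz = 0.64 kHz.
57.9 kHz mod fs = 12.02 kHz.
12.02 kHz > fs/2 = 11.47 kHz, folds to fs − 12.02 kHz = 10.92 kHz.
34.96 kHz mod fs = 12.02 kHz.
12.02 kHz > fs/2 = 11.47 kHz, folds to fs − 12.02 kHz = 10.92 kHz.
34.96 kHz and 57.9 kHz both map to 10.92 kHz.

34.96 kHz, 57.9 kHz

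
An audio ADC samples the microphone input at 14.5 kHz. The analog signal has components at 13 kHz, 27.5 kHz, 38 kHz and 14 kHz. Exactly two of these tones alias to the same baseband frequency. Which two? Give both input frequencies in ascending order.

fs/2 = 7.25 kHz.
13 kHz > fs/2 = 7.25 kHz, folds to fs − 13 kHz = 1.5 kHz.
27.5 kHz mod fs = 13 kHz.
13 kHz > fs/2 = 7.25 kHz, folds to fs − 13 kHz = 1.5 kHz.
38 kHz mod fs = 9 kHz.
9 kHz > fs/2 = 7.25 kHz, folds to fs − 9 kHz = 5.5 kHz.
14 kHz > fs/2 = 7.25 kHz, folds to fs − 14 kHz = 0.5 kHz.
13 kHz and 27.5 kHz both map to 1.5 kHz.

13 kHz, 27.5 kHz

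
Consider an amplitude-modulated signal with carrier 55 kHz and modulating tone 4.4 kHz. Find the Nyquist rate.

AM sidebands sit at fc ± fm = 50.6 kHz and 59.4 kHz.
Highest-frequency component: 59.4 kHz.
Nyquist rate = 2 × 59.4 kHz = 118.8 kHz.

118.8 kHz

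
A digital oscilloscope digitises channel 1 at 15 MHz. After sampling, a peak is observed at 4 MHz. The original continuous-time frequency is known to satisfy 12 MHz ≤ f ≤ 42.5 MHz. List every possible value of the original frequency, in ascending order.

19 MHz, 26 MHz, 34 MHz, 41 MHz

Frequencies that alias to 4 MHz are k·fs ± 4 MHz for integer k ≥ 0.
k=0: 4 MHz.
k=1: 11 MHz, 19 MHz.
k=2: 26 MHz, 34 MHz.
k=3: 41 MHz, 49 MHz.
k=4: 56 MHz, 64 MHz.
Within [12 MHz, 42.5 MHz]: 19 MHz, 26 MHz, 34 MHz, 41 MHz.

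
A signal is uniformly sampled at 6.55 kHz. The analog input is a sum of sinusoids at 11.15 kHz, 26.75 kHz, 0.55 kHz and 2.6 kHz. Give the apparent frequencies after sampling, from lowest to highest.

0.55 kHz, 1.95 kHz, 2.6 kHz

fs/2 = 3.275 kHz.
11.15 kHz mod fs = 4.6 kHz.
4.6 kHz > fs/2 = 3.275 kHz, folds to fs − 4.6 kHz = 1.95 kHz.
26.75 kHz mod fs = 0.55 kHz.
0.55 kHz ≤ fs/2 = 3.275 kHz, appears at 0.55 kHz.
0.55 kHz ≤ fs/2 = 3.275 kHz, passes unchanged.
2.6 kHz ≤ fs/2 = 3.275 kHz, passes unchanged.
Distinct values: {0.55 kHz, 1.95 kHz, 2.6 kHz}.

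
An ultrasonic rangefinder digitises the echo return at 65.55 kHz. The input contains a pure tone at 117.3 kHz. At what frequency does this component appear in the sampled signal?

13.8 kHz

117.3 kHz mod fs = 51.75 kHz.
51.75 kHz > fs/2 = 32.775 kHz, folds to fs − 51.75 kHz = 13.8 kHz.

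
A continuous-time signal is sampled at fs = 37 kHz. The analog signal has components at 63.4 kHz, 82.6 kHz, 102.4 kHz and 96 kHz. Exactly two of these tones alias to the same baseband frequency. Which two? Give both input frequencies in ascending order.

82.6 kHz, 102.4 kHz

fs/2 = 18.5 kHz.
63.4 kHz mod fs = 26.4 kHz.
26.4 kHz > fs/2 = 18.5 kHz, folds to fs − 26.4 kHz = 10.6 kHz.
82.6 kHz mod fs = 8.6 kHz.
8.6 kHz ≤ fs/2 = 18.5 kHz, appears at 8.6 kHz.
102.4 kHz mod fs = 28.4 kHz.
28.4 kHz > fs/2 = 18.5 kHz, folds to fs − 28.4 kHz = 8.6 kHz.
96 kHz mod fs = 22 kHz.
22 kHz > fs/2 = 18.5 kHz, folds to fs − 22 kHz = 15 kHz.
82.6 kHz and 102.4 kHz both map to 8.6 kHz.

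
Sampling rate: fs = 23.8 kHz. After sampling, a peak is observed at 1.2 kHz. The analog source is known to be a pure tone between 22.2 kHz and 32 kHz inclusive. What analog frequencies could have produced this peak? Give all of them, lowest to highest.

22.6 kHz, 25 kHz

Frequencies that alias to 1.2 kHz are k·fs ± 1.2 kHz for integer k ≥ 0.
k=0: 1.2 kHz.
k=1: 22.6 kHz, 25 kHz.
k=2: 46.4 kHz, 48.8 kHz.
Within [22.2 kHz, 32 kHz]: 22.6 kHz, 25 kHz.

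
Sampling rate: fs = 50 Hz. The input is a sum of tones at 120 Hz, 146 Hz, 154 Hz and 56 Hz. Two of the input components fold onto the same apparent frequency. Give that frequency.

fs/2 = 25 Hz.
120 Hz mod fs = 20 Hz.
20 Hz ≤ fs/2 = 25 Hz, appears at 20 Hz.
146 Hz mod fs = 46 Hz.
46 Hz > fs/2 = 25 Hz, folds to fs − 46 Hz = 4 Hz.
154 Hz mod fs = 4 Hz.
4 Hz ≤ fs/2 = 25 Hz, appears at 4 Hz.
56 Hz mod fs = 6 Hz.
6 Hz ≤ fs/2 = 25 Hz, appears at 6 Hz.
146 Hz and 154 Hz both map to 4 Hz.

4 Hz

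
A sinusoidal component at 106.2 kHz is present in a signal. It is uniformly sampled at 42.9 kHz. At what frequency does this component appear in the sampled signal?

106.2 kHz mod fs = 20.4 kHz.
20.4 kHz ≤ fs/2 = 21.45 kHz, appears at 20.4 kHz.

20.4 kHz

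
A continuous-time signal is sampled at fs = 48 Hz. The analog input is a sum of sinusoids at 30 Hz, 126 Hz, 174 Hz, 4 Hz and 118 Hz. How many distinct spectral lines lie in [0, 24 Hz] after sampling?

3

fs/2 = 24 Hz.
30 Hz > fs/2 = 24 Hz, folds to fs − 30 Hz = 18 Hz.
126 Hz mod fs = 30 Hz.
30 Hz > fs/2 = 24 Hz, folds to fs − 30 Hz = 18 Hz.
174 Hz mod fs = 30 Hz.
30 Hz > fs/2 = 24 Hz, folds to fs − 30 Hz = 18 Hz.
4 Hz ≤ fs/2 = 24 Hz, passes unchanged.
118 Hz mod fs = 22 Hz.
22 Hz ≤ fs/2 = 24 Hz, appears at 22 Hz.
Distinct values: {4 Hz, 18 Hz, 22 Hz} → 3.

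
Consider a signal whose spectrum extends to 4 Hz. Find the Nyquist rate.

8 Hz

Nyquist rate = 2 × 4 Hz = 8 Hz.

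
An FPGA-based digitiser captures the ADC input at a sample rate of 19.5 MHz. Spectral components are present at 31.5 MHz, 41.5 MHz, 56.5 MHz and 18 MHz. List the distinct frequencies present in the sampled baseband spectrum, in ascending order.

fs/2 = 9.75 MHz.
31.5 MHz mod fs = 12 MHz.
12 MHz > fs/2 = 9.75 MHz, folds to fs − 12 MHz = 7.5 MHz.
41.5 MHz mod fs = 2.5 MHz.
2.5 MHz ≤ fs/2 = 9.75 MHz, appears at 2.5 MHz.
56.5 MHz mod fs = 17.5 MHz.
17.5 MHz > fs/2 = 9.75 MHz, folds to fs − 17.5 MHz = 2 MHz.
18 MHz > fs/2 = 9.75 MHz, folds to fs − 18 MHz = 1.5 MHz.
Distinct values: {1.5 MHz, 2 MHz, 2.5 MHz, 7.5 MHz}.

1.5 MHz, 2 MHz, 2.5 MHz, 7.5 MHz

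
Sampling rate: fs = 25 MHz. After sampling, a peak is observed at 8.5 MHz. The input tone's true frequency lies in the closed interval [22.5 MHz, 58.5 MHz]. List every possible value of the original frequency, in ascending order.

Frequencies that alias to 8.5 MHz are k·fs ± 8.5 MHz for integer k ≥ 0.
k=0: 8.5 MHz.
k=1: 16.5 MHz, 33.5 MHz.
k=2: 41.5 MHz, 58.5 MHz.
k=3: 66.5 MHz, 83.5 MHz.
Within [22.5 MHz, 58.5 MHz]: 33.5 MHz, 41.5 MHz, 58.5 MHz.

33.5 MHz, 41.5 MHz, 58.5 MHz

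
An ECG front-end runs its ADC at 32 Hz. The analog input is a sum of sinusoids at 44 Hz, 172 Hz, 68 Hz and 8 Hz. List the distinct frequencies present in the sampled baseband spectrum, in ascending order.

fs/2 = 16 Hz.
44 Hz mod fs = 12 Hz.
12 Hz ≤ fs/2 = 16 Hz, appears at 12 Hz.
172 Hz mod fs = 12 Hz.
12 Hz ≤ fs/2 = 16 Hz, appears at 12 Hz.
68 Hz mod fs = 4 Hz.
4 Hz ≤ fs/2 = 16 Hz, appears at 4 Hz.
8 Hz ≤ fs/2 = 16 Hz, passes unchanged.
Distinct values: {4 Hz, 8 Hz, 12 Hz}.

4 Hz, 8 Hz, 12 Hz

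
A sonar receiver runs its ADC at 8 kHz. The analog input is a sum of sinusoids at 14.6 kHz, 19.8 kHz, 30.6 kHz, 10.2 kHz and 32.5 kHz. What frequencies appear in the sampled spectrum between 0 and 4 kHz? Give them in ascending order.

fs/2 = 4 kHz.
14.6 kHz mod fs = 6.6 kHz.
6.6 kHz > fs/2 = 4 kHz, folds to fs − 6.6 kHz = 1.4 kHz.
19.8 kHz mod fs = 3.8 kHz.
3.8 kHz ≤ fs/2 = 4 kHz, appears at 3.8 kHz.
30.6 kHz mod fs = 6.6 kHz.
6.6 kHz > fs/2 = 4 kHz, folds to fs − 6.6 kHz = 1.4 kHz.
10.2 kHz mod fs = 2.2 kHz.
2.2 kHz ≤ fs/2 = 4 kHz, appears at 2.2 kHz.
32.5 kHz mod fs = 0.5 kHz.
0.5 kHz ≤ fs/2 = 4 kHz, appears at 0.5 kHz.
Distinct values: {0.5 kHz, 1.4 kHz, 2.2 kHz, 3.8 kHz}.

0.5 kHz, 1.4 kHz, 2.2 kHz, 3.8 kHz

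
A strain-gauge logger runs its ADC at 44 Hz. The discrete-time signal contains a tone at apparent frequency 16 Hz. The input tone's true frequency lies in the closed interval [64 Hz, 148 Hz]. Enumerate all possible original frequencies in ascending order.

Frequencies that alias to 16 Hz are k·fs ± 16 Hz for integer k ≥ 0.
k=0: 16 Hz.
k=1: 28 Hz, 60 Hz.
k=2: 72 Hz, 104 Hz.
k=3: 116 Hz, 148 Hz.
k=4: 160 Hz, 192 Hz.
Within [64 Hz, 148 Hz]: 72 Hz, 104 Hz, 116 Hz, 148 Hz.

72 Hz, 104 Hz, 116 Hz, 148 Hz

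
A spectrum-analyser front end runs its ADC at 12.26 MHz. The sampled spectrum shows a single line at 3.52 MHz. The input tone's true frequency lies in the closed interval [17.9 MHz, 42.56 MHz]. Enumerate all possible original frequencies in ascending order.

21 MHz, 28.04 MHz, 33.26 MHz, 40.3 MHz

Frequencies that alias to 3.52 MHz are k·fs ± 3.52 MHz for integer k ≥ 0.
k=0: 3.52 MHz.
k=1: 8.74 MHz, 15.78 MHz.
k=2: 21 MHz, 28.04 MHz.
k=3: 33.26 MHz, 40.3 MHz.
k=4: 45.52 MHz, 52.56 MHz.
Within [17.9 MHz, 42.56 MHz]: 21 MHz, 28.04 MHz, 33.26 MHz, 40.3 MHz.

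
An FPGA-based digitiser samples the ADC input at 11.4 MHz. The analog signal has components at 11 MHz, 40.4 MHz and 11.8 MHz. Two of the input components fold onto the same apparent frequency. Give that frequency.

fs/2 = 5.7 MHz.
11 MHz > fs/2 = 5.7 MHz, folds to fs − 11 MHz = 0.4 MHz.
40.4 MHz mod fs = 6.2 MHz.
6.2 MHz > fs/2 = 5.7 MHz, folds to fs − 6.2 MHz = 5.2 MHz.
11.8 MHz mod fs = 0.4 MHz.
0.4 MHz ≤ fs/2 = 5.7 MHz, appears at 0.4 MHz.
11 MHz and 11.8 MHz both map to 0.4 MHz.

0.4 MHz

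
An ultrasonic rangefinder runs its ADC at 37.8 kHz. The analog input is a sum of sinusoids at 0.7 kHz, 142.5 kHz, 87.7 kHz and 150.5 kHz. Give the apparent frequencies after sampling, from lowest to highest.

0.7 kHz, 8.7 kHz, 12.1 kHz

fs/2 = 18.9 kHz.
0.7 kHz ≤ fs/2 = 18.9 kHz, passes unchanged.
142.5 kHz mod fs = 29.1 kHz.
29.1 kHz > fs/2 = 18.9 kHz, folds to fs − 29.1 kHz = 8.7 kHz.
87.7 kHz mod fs = 12.1 kHz.
12.1 kHz ≤ fs/2 = 18.9 kHz, appears at 12.1 kHz.
150.5 kHz mod fs = 37.1 kHz.
37.1 kHz > fs/2 = 18.9 kHz, folds to fs − 37.1 kHz = 0.7 kHz.
Distinct values: {0.7 kHz, 8.7 kHz, 12.1 kHz}.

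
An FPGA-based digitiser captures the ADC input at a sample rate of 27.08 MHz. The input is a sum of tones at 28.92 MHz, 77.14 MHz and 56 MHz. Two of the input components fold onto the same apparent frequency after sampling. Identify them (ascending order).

fs/2 = 13.54 MHz.
28.92 MHz mod fs = 1.84 MHz.
1.84 MHz ≤ fs/2 = 13.54 MHz, appears at 1.84 MHz.
77.14 MHz mod fs = 22.98 MHz.
22.98 MHz > fs/2 = 13.54 MHz, folds to fs − 22.98 MHz = 4.1 MHz.
56 MHz mod fs = 1.84 MHz.
1.84 MHz ≤ fs/2 = 13.54 MHz, appears at 1.84 MHz.
28.92 MHz and 56 MHz both map to 1.84 MHz.

28.92 MHz, 56 MHz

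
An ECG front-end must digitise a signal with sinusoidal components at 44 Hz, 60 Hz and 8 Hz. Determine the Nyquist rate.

Highest-frequency component: 60 Hz.
Nyquist rate = 2 × 60 Hz = 120 Hz.

120 Hz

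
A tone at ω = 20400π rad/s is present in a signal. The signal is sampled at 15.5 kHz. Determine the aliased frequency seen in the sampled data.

5.3 kHz

ω = 20400π rad/s → f = ω/(2π) = 10200 Hz = 10.2 kHz.
10.2 kHz > fs/2 = 7.75 kHz, folds to fs − 10.2 kHz = 5.3 kHz.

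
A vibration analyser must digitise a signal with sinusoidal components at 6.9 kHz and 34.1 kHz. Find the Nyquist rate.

Highest-frequency component: 34.1 kHz.
Nyquist rate = 2 × 34.1 kHz = 68.2 kHz.

68.2 kHz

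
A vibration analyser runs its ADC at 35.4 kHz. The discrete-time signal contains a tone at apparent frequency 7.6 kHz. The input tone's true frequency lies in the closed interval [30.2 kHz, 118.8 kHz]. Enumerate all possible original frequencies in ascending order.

43 kHz, 63.2 kHz, 78.4 kHz, 98.6 kHz, 113.8 kHz

Frequencies that alias to 7.6 kHz are k·fs ± 7.6 kHz for integer k ≥ 0.
k=0: 7.6 kHz.
k=1: 27.8 kHz, 43 kHz.
k=2: 63.2 kHz, 78.4 kHz.
k=3: 98.6 kHz, 113.8 kHz.
k=4: 134 kHz, 149.2 kHz.
Within [30.2 kHz, 118.8 kHz]: 43 kHz, 63.2 kHz, 78.4 kHz, 98.6 kHz, 113.8 kHz.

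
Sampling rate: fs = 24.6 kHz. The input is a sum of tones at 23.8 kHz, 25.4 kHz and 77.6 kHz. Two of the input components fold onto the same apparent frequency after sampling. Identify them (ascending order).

fs/2 = 12.3 kHz.
23.8 kHz > fs/2 = 12.3 kHz, folds to fs − 23.8 kHz = 0.8 kHz.
25.4 kHz mod fs = 0.8 kHz.
0.8 kHz ≤ fs/2 = 12.3 kHz, appears at 0.8 kHz.
77.6 kHz mod fs = 3.8 kHz.
3.8 kHz ≤ fs/2 = 12.3 kHz, appears at 3.8 kHz.
23.8 kHz and 25.4 kHz both map to 0.8 kHz.

23.8 kHz, 25.4 kHz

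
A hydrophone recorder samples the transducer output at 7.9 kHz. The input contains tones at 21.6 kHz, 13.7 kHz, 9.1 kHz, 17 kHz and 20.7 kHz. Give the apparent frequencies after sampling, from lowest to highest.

1.2 kHz, 2.1 kHz, 3 kHz

fs/2 = 3.95 kHz.
21.6 kHz mod fs = 5.8 kHz.
5.8 kHz > fs/2 = 3.95 kHz, folds to fs − 5.8 kHz = 2.1 kHz.
13.7 kHz mod fs = 5.8 kHz.
5.8 kHz > fs/2 = 3.95 kHz, folds to fs − 5.8 kHz = 2.1 kHz.
9.1 kHz mod fs = 1.2 kHz.
1.2 kHz ≤ fs/2 = 3.95 kHz, appears at 1.2 kHz.
17 kHz mod fs = 1.2 kHz.
1.2 kHz ≤ fs/2 = 3.95 kHz, appears at 1.2 kHz.
20.7 kHz mod fs = 4.9 kHz.
4.9 kHz > fs/2 = 3.95 kHz, folds to fs − 4.9 kHz = 3 kHz.
Distinct values: {1.2 kHz, 2.1 kHz, 3 kHz}.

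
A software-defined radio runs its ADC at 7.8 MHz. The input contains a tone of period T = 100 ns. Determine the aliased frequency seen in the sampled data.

2.2 MHz

T = 100 ns → f = 1/T = 10 MHz.
10 MHz mod fs = 2.2 MHz.
2.2 MHz ≤ fs/2 = 3.9 MHz, appears at 2.2 MHz.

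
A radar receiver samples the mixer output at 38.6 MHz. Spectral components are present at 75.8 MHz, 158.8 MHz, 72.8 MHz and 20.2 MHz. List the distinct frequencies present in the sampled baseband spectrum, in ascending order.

fs/2 = 19.3 MHz.
75.8 MHz mod fs = 37.2 MHz.
37.2 MHz > fs/2 = 19.3 MHz, folds to fs − 37.2 MHz = 1.4 MHz.
158.8 MHz mod fs = 4.4 MHz.
4.4 MHz ≤ fs/2 = 19.3 MHz, appears at 4.4 MHz.
72.8 MHz mod fs = 34.2 MHz.
34.2 MHz > fs/2 = 19.3 MHz, folds to fs − 34.2 MHz = 4.4 MHz.
20.2 MHz > fs/2 = 19.3 MHz, folds to fs − 20.2 MHz = 18.4 MHz.
Distinct values: {1.4 MHz, 4.4 MHz, 18.4 MHz}.

1.4 MHz, 4.4 MHz, 18.4 MHz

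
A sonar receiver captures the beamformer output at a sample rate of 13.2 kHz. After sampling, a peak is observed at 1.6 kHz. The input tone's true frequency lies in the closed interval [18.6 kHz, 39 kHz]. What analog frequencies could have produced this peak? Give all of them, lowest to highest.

24.8 kHz, 28 kHz, 38 kHz

Frequencies that alias to 1.6 kHz are k·fs ± 1.6 kHz for integer k ≥ 0.
k=0: 1.6 kHz.
k=1: 11.6 kHz, 14.8 kHz.
k=2: 24.8 kHz, 28 kHz.
k=3: 38 kHz, 41.2 kHz.
k=4: 51.2 kHz, 54.4 kHz.
Within [18.6 kHz, 39 kHz]: 24.8 kHz, 28 kHz, 38 kHz.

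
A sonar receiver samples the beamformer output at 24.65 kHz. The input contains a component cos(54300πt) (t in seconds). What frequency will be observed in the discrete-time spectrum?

ω = 54300π rad/s → f = ω/(2π) = 27150 Hz = 27.15 kHz.
27.15 kHz mod fs = 2.5 kHz.
2.5 kHz ≤ fs/2 = 12.325 kHz, appears at 2.5 kHz.

2.5 kHz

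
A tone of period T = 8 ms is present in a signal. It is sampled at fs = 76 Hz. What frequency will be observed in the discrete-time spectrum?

T = 8 ms → f = 1/T = 125 Hz.
125 Hz mod fs = 49 Hz.
49 Hz > fs/2 = 38 Hz, folds to fs − 49 Hz = 27 Hz.

27 Hz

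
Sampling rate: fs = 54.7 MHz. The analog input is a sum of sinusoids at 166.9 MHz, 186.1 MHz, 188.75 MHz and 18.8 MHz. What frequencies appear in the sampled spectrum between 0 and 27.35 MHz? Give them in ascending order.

2.8 MHz, 18.8 MHz, 22 MHz, 24.65 MHz

fs/2 = 27.35 MHz.
166.9 MHz mod fs = 2.8 MHz.
2.8 MHz ≤ fs/2 = 27.35 MHz, appears at 2.8 MHz.
186.1 MHz mod fs = 22 MHz.
22 MHz ≤ fs/2 = 27.35 MHz, appears at 22 MHz.
188.75 MHz mod fs = 24.65 MHz.
24.65 MHz ≤ fs/2 = 27.35 MHz, appears at 24.65 MHz.
18.8 MHz ≤ fs/2 = 27.35 MHz, passes unchanged.
Distinct values: {2.8 MHz, 18.8 MHz, 22 MHz, 24.65 MHz}.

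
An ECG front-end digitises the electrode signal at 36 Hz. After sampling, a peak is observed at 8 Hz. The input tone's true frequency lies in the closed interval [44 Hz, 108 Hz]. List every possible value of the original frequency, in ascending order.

44 Hz, 64 Hz, 80 Hz, 100 Hz

Frequencies that alias to 8 Hz are k·fs ± 8 Hz for integer k ≥ 0.
k=0: 8 Hz.
k=1: 28 Hz, 44 Hz.
k=2: 64 Hz, 80 Hz.
k=3: 100 Hz, 116 Hz.
k=4: 136 Hz, 152 Hz.
Within [44 Hz, 108 Hz]: 44 Hz, 64 Hz, 80 Hz, 100 Hz.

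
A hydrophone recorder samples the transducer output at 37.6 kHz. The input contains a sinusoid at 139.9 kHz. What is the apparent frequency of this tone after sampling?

10.5 kHz

139.9 kHz mod fs = 27.1 kHz.
27.1 kHz > fs/2 = 18.8 kHz, folds to fs − 27.1 kHz = 10.5 kHz.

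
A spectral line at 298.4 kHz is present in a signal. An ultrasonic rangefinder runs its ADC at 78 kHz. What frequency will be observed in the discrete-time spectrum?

13.6 kHz

298.4 kHz mod fs = 64.4 kHz.
64.4 kHz > fs/2 = 39 kHz, folds to fs − 64.4 kHz = 13.6 kHz.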